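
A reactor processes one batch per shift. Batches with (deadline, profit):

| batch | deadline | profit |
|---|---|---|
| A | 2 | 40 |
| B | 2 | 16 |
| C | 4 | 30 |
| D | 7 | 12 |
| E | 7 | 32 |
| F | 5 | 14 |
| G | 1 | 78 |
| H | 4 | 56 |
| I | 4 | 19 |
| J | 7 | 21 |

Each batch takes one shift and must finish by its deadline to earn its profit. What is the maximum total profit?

271

By profit: G(d1,78), H(d4,56), A(d2,40), E(d7,32), C(d4,30), J(d7,21), I(d4,19), B(d2,16), F(d5,14), D(d7,12)
G→slot 1; H→slot 4; A→slot 2; E→slot 7; C→slot 3; J→slot 6; I skipped; B skipped; F→slot 5; D skipped.
Profit = 78 + 40 + 30 + 56 + 14 + 21 + 32 = 271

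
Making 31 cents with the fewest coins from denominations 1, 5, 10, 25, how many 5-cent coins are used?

1

31 = 1×25 + 1×5 + 1×1
Count of 5: 1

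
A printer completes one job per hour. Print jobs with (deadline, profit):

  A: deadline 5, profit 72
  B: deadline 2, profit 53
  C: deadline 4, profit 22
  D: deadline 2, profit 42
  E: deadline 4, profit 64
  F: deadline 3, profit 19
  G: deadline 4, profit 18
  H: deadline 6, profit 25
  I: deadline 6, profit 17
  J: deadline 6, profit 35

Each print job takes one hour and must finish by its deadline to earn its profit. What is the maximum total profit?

By profit: A(d5,72), E(d4,64), B(d2,53), D(d2,42), J(d6,35), H(d6,25), C(d4,22), F(d3,19), G(d4,18), I(d6,17)
A→slot 5; E→slot 4; B→slot 2; D→slot 1; J→slot 6; H→slot 3; C skipped; F skipped; G skipped; I skipped.
Profit = 42 + 53 + 25 + 64 + 72 + 35 = 291

291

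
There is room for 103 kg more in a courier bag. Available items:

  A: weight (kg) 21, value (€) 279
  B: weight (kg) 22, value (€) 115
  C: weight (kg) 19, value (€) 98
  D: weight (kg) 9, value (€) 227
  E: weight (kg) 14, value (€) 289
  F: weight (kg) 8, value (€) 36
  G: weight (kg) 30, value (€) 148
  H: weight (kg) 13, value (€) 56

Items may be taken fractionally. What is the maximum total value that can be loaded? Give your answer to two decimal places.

1096.80

Order: D (227/9=25.22) > E (289/14=20.64) > A (279/21=13.29) > B (115/22=5.23) > C (98/19=5.16) > G (148/30=4.93) > F (36/8=4.50) > H (56/13=4.31)
Fill: take D (9 @ 227) → take E (14 @ 289) → take A (21 @ 279) → take B (22 @ 115) → take C (19 @ 98) → take 18/30 of G → 88.80; 103/103 used.
Total value = 1096.80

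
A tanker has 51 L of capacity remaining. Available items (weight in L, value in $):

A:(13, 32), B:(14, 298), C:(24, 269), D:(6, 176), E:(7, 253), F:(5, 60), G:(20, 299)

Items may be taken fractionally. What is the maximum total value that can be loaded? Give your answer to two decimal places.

1074.00

Greedy by value/weight ratio, highest first.
Order: E (253/7=36.14) > D (176/6=29.33) > B (298/14=21.29) > G (299/20=14.95) > F (60/5=12.00) > C (269/24=11.21) > A (32/13=2.46)
Fill: take E (7 @ 253) → take D (6 @ 176) → take B (14 @ 298) → take G (20 @ 299) → take 4/5 of F → 48.00; 51/51 used.
Total value = 1074.00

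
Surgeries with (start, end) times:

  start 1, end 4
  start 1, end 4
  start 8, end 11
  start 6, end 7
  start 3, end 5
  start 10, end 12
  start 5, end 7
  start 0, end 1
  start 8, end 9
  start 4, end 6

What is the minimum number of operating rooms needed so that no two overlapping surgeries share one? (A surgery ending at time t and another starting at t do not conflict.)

Count concurrent intervals with a sweep; the peak is the room count.
Events (time:±→running): 0:+→1 1:-→0 1:+→1 1:+→2 3:+→3 … peak 3.

3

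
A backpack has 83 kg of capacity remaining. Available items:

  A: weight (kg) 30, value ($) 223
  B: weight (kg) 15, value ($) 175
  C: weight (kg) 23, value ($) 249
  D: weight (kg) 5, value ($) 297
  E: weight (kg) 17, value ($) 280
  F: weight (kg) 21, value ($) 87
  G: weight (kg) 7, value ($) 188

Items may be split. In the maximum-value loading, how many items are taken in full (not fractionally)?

Greedy by value/weight ratio, highest first.
Order: D (297/5=59.40) > G (188/7=26.86) > E (280/17=16.47) > B (175/15=11.67) > C (249/23=10.83) > A (223/30=7.43) > F (87/21=4.14)
Fill: take D (5 @ 297) → take G (7 @ 188) → take E (17 @ 280) → take B (15 @ 175) → take C (23 @ 249) → take 16/30 of A → 118.93; 83/83 used.
5 item(s) taken whole; one partial (take 16/30 of A).

5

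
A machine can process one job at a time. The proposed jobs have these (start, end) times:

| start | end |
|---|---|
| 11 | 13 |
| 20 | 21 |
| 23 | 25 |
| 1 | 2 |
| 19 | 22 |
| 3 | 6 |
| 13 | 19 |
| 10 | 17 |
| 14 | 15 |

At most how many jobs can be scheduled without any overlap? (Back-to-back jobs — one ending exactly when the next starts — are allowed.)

6

Sort by end time and greedily take each interval whose start is ≥ the last chosen end.
By end time: (1,2), (3,6), (11,13), (14,15), (10,17), (13,19), (20,21), (19,22), (23,25).
Pick (1,2); next start ≥ 2 → (3,6); next start ≥ 6 → (11,13); next start ≥ 13 → (14,15); next start ≥ 15 → (20,21); next start ≥ 21 → (23,25).
Selected 6 jobs.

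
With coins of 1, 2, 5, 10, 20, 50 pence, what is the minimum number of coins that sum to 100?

100 = 2×50
Total coins = 2 = 2

2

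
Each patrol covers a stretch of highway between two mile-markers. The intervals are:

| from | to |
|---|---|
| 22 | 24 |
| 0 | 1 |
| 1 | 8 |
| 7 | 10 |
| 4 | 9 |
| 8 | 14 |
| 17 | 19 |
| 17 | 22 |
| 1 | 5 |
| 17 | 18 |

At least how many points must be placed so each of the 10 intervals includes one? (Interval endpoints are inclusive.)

Process intervals by earliest right end; each time one isn't hit yet, stab at its right endpoint.
By right end: [0,1]  [1,5]  [1,8]  [4,9]  [7,10]  [8,14]  [17,18]  [17,19]  [17,22]  [22,24]
[0,1] uncovered → point at 1; [4,9] uncovered → point at 9; [17,18] uncovered → point at 18; [22,24] uncovered → point at 24.
Points: 1, 9, 18, 24 (4 total).

4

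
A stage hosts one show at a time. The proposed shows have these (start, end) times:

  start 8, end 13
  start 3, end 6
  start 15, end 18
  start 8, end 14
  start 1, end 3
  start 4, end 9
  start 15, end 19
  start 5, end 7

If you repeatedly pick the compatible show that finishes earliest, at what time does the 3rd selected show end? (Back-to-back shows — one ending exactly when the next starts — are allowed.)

Sort by end time and greedily take each interval whose start is ≥ the last chosen end.
By end time: (1,3), (3,6), (5,7), (4,9), (8,13), (8,14), (15,18), (15,19).
Pick (1,3); next start ≥ 3 → (3,6); next start ≥ 6 → (8,13); next start ≥ 13 → (15,18).
Selected: (1,3) (3,6) (8,13) (15,18)

13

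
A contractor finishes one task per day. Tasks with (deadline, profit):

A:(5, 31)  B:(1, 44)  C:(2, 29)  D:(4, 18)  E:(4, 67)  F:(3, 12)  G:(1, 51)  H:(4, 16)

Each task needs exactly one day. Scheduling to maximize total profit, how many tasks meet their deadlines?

5

Profit order: E=67 G=51 B=44 A=31 C=29 D=18 H=16 F=12
Assign: E→slot 4, G→slot 1, B skipped, A→slot 5, C→slot 2, D→slot 3, H skipped, F skipped.
Slots: [1:G] [2:C] [3:D] [4:E] [5:A]
5 of 8 scheduled.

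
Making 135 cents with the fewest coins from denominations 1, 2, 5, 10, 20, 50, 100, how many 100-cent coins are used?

Greedy: take as many of the largest coin as possible, then repeat with the remainder.
135 = 1×100 + 1×20 + 1×10 + 1×5
Count of 100: 1

1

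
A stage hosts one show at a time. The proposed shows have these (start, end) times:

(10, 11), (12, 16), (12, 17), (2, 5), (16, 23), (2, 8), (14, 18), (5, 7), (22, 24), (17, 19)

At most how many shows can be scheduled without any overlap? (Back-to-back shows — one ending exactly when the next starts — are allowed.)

Sort by end time and greedily take each interval whose start is ≥ the last chosen end.
By end time: (2,5), (5,7), (2,8), (10,11), (12,16), (12,17), (14,18), (17,19), (16,23), (22,24).
Pick (2,5); next start ≥ 5 → (5,7); next start ≥ 7 → (10,11); next start ≥ 11 → (12,16); next start ≥ 16 → (17,19); next start ≥ 19 → (22,24).
Selected 6 shows.

6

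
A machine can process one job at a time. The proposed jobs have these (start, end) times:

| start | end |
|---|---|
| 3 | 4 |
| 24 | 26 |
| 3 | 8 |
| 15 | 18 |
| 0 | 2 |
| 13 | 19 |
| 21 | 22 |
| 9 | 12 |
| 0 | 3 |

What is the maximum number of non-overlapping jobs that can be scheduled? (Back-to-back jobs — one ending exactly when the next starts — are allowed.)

6

By end time: (0,2), (0,3), (3,4), (3,8), (9,12), (15,18), (13,19), (21,22), (24,26).
Pick (0,2); next start ≥ 2 → (3,4); next start ≥ 4 → (9,12); next start ≥ 12 → (15,18); next start ≥ 18 → (21,22); next start ≥ 22 → (24,26).
Selected 6 jobs.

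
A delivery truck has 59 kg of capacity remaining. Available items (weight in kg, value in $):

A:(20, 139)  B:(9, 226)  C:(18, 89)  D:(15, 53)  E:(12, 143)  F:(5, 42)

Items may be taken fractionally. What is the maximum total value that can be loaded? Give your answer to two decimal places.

Ratios (sorted): B 25.11, E 11.92, F 8.40, A 6.95, C 4.94, D 3.53
take B (9 @ 226); take E (12 @ 143); take F (5 @ 42); take A (20 @ 139); take 13/18 of C → 64.28. Capacity used 59/59.
Total value = 614.28

614.28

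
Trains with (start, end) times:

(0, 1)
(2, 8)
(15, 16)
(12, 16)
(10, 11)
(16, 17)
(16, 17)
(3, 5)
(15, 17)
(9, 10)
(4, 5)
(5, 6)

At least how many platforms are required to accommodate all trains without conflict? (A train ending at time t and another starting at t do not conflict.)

Count concurrent intervals with a sweep; the peak is the room count.
Events (time:±→running): 0:+→1 1:-→0 2:+→1 3:+→2 4:+→3 … peak 3.

3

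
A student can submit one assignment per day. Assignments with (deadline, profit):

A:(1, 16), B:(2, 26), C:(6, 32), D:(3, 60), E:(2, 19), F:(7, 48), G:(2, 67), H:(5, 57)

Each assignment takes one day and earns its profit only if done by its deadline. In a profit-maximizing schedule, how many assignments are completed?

Take jobs in profit order; each goes to the latest open slot no later than its deadline.
By profit: G(d2,67), D(d3,60), H(d5,57), F(d7,48), C(d6,32), B(d2,26), E(d2,19), A(d1,16)
G→slot 2; D→slot 3; H→slot 5; F→slot 7; C→slot 6; B→slot 1; E skipped; A skipped.
6 of 8 scheduled.

6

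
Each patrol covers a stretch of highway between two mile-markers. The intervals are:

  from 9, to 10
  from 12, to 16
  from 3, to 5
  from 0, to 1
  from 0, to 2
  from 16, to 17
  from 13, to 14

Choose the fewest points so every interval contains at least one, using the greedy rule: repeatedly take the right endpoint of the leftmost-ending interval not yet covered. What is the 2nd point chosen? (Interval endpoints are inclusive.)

Process intervals by earliest right end; each time one isn't hit yet, stab at its right endpoint.
By right end: [0,1]  [0,2]  [3,5]  [9,10]  [13,14]  [12,16]  [16,17]
[0,1] uncovered → point at 1; [3,5] uncovered → point at 5; [9,10] uncovered → point at 10; [13,14] uncovered → point at 14; [16,17] uncovered → point at 17.
Points: 1, 5, 10, 14, 17 (5 total).

5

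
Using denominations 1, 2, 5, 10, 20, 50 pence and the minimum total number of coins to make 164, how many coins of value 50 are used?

Use the largest denomination that fits, subtract, and repeat.
164 = 3×50 + 1×10 + 2×2
Count of 50: 3

3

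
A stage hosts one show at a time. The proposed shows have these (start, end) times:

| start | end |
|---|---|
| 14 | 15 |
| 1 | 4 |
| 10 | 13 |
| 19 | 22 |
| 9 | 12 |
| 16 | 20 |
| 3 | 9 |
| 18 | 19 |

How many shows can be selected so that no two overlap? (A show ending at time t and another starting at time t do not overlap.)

5

Sort by end time and greedily take each interval whose start is ≥ the last chosen end.
Sorted by end: (1,4)  (3,9)  (9,12)  (10,13)  (14,15)  (18,19)  (16,20)  (19,22)
take (1,4); take (9,12); skip (10,13); take (14,15); take (18,19); skip (16,20); take (19,22).
Selected 5 shows.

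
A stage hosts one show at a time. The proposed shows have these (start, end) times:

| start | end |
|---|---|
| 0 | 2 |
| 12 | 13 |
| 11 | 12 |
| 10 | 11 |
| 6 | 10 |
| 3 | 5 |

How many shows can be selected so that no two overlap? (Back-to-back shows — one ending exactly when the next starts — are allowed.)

Greedy by earliest finish: after sorting by end time, pick each interval compatible with the last pick.
Sorted by end: (0,2)  (3,5)  (6,10)  (10,11)  (11,12)  (12,13)
take (0,2); take (3,5); take (6,10); take (10,11); take (11,12); take (12,13).
Selected 6 shows.

6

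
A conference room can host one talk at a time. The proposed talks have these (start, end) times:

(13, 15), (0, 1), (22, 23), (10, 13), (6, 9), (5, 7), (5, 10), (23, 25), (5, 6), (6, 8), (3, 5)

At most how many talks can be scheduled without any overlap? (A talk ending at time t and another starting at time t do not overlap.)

8

By end time: (0,1), (3,5), (5,6), (5,7), (6,8), (6,9), (5,10), (10,13), (13,15), (22,23), (23,25).
Pick (0,1); next start ≥ 1 → (3,5); next start ≥ 5 → (5,6); next start ≥ 6 → (6,8); next start ≥ 8 → (10,13); next start ≥ 13 → (13,15); next start ≥ 15 → (22,23); next start ≥ 23 → (23,25).
Selected 8 talks.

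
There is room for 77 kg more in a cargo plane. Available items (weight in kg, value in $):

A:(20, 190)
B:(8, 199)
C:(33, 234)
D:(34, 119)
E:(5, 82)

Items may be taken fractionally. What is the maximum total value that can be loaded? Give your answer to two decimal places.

Ratios (sorted): B 24.88, E 16.40, A 9.50, C 7.09, D 3.50
take B (8 @ 199); take E (5 @ 82); take A (20 @ 190); take C (33 @ 234); take 11/34 of D → 38.50. Capacity used 77/77.
Total value = 743.50

743.50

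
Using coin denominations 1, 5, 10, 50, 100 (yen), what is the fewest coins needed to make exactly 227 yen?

7

Greedy: take as many of the largest coin as possible, then repeat with the remainder.
227 = 2×100 + 2×10 + 1×5 + 2×1
Total coins = 2 + 2 + 1 + 2 = 7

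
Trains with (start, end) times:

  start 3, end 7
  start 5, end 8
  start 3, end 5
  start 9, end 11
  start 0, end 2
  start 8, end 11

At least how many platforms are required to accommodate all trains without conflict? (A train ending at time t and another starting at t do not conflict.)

Count concurrent intervals with a sweep; the peak is the room count.
starts: [0, 3, 3, 5, 8, 9]
ends:   [2, 5, 7, 8, 11, 11]
s0→1 e2→0 s3→1 s3→2  — peak 2.

2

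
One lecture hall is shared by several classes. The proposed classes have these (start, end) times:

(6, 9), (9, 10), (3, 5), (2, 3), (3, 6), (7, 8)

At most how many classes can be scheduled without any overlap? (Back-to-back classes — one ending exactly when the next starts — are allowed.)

Sorted by end: (2,3)  (3,5)  (3,6)  (7,8)  (6,9)  (9,10)
take (2,3); take (3,5); skip (3,6); take (7,8); take (9,10).
Selected 4 classes.

4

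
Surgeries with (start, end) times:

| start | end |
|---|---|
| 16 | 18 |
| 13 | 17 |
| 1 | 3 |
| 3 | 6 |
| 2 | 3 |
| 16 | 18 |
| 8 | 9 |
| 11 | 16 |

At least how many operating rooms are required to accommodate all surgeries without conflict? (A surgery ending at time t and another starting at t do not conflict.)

3

Count concurrent intervals with a sweep; the peak is the room count.
starts: [1, 2, 3, 8, 11, 13, 16, 16]
ends:   [3, 3, 6, 9, 16, 17, 18, 18]
s1→1 s2→2 e3→1 e3→0 s3→1 e6→0 s8→1 e9→0 s11→1 s13→2 e16→1 s16→2 s16→3  — peak 3.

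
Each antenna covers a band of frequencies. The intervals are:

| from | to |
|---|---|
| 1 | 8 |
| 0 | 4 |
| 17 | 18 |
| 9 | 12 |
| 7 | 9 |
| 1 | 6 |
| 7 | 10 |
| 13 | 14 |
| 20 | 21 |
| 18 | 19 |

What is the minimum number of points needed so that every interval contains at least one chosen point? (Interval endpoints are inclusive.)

Process intervals by earliest right end; each time one isn't hit yet, stab at its right endpoint.
By right end: [0,4]  [1,6]  [1,8]  [7,9]  [7,10]  [9,12]  [13,14]  [17,18]  [18,19]  [20,21]
[0,4] uncovered → point at 4; [7,9] uncovered → point at 9; [13,14] uncovered → point at 14; [17,18] uncovered → point at 18; [20,21] uncovered → point at 21.
Points: 4, 9, 14, 18, 21 (5 total).

5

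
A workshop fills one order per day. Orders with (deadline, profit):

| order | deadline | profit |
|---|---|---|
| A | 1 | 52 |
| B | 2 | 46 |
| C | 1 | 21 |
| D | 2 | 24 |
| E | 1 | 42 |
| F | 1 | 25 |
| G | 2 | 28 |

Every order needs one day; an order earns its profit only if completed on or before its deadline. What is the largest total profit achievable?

98

Take jobs in profit order; each goes to the latest open slot no later than its deadline.
Profit order: A=52 B=46 E=42 G=28 F=25 D=24 C=21
Assign: A→slot 1, B→slot 2, E skipped, G skipped, F skipped, D skipped, C skipped.
Slots: [1:A] [2:B]
Profit = 52 + 46 = 98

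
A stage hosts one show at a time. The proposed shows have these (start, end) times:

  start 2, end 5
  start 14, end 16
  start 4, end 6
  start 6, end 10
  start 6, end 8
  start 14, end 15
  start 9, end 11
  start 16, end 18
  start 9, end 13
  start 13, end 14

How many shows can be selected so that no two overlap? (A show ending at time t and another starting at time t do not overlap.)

6

Greedy by earliest finish: after sorting by end time, pick each interval compatible with the last pick.
By end time: (2,5), (4,6), (6,8), (6,10), (9,11), (9,13), (13,14), (14,15), (14,16), (16,18).
Pick (2,5); next start ≥ 5 → (6,8); next start ≥ 8 → (9,11); next start ≥ 11 → (13,14); next start ≥ 14 → (14,15); next start ≥ 15 → (16,18).
Selected 6 shows.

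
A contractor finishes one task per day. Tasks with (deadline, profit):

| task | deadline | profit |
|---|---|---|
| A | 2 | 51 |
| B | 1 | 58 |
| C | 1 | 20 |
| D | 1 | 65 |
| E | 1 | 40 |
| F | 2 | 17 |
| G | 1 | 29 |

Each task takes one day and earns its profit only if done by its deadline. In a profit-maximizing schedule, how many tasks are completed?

Take jobs in profit order; each goes to the latest open slot no later than its deadline.
By profit: D(d1,65), B(d1,58), A(d2,51), E(d1,40), G(d1,29), C(d1,20), F(d2,17)
D→slot 1; B skipped; A→slot 2; E skipped; G skipped; C skipped; F skipped.
2 of 7 scheduled.

2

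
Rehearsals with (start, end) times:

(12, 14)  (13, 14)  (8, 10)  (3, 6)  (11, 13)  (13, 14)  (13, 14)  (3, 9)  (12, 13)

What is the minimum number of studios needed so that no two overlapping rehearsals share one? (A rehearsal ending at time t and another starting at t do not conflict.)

4

starts: [3, 3, 8, 11, 12, 12, 13, 13, 13]
ends:   [6, 9, 10, 13, 13, 14, 14, 14, 14]
s3→1 s3→2 e6→1 s8→2 e9→1 e10→0 s11→1 s12→2 s12→3 e13→2 e13→1 s13→2 s13→3 s13→4  — peak 4.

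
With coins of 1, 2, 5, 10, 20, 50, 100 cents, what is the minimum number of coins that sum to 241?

5

241 − 2×100→41 − 2×20→1 − 1×1→0
Total coins = 2 + 2 + 1 = 5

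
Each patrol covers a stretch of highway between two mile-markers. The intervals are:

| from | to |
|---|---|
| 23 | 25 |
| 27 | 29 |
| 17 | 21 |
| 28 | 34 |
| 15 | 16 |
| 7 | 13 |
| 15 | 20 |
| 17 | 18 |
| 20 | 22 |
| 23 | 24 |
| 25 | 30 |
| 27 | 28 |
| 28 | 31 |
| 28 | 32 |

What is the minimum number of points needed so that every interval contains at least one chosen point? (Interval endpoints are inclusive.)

Sorted: [7,13] [15,16] [17,18] [15,20] [17,21] [20,22] [23,24] [23,25] [27,28] [27,29] [25,30] [28,31] [28,32] [28,34]
{[7,13]} hit by 13; {[15,16]} hit by 16; {[17,18],[15,20],[17,21]} hit by 18; {[20,22]} hit by 22; {[23,24],[23,25]} hit by 24; {[27,28],[27,29],[25,30],[28,31],[28,32],[28,34]} hit by 28.
Points: 13, 16, 18, 22, 24, 28 (6 total).

6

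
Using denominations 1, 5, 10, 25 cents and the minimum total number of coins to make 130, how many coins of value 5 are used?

1

Greedy: take as many of the largest coin as possible, then repeat with the remainder.
130 − 5×25→5 − 1×5→0
Count of 5: 1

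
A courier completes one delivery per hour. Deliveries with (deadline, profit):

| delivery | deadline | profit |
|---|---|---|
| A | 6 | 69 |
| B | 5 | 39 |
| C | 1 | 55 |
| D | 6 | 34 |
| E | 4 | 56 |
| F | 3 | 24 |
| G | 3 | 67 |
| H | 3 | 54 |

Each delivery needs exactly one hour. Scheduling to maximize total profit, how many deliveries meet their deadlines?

6

Sort by profit descending; place each in the latest free slot ≤ its deadline.
Profit order: A=69 G=67 E=56 C=55 H=54 B=39 D=34 F=24
Assign: A→slot 6, G→slot 3, E→slot 4, C→slot 1, H→slot 2, B→slot 5, D skipped, F skipped.
Slots: [1:C] [2:H] [3:G] [4:E] [5:B] [6:A]
6 of 8 scheduled.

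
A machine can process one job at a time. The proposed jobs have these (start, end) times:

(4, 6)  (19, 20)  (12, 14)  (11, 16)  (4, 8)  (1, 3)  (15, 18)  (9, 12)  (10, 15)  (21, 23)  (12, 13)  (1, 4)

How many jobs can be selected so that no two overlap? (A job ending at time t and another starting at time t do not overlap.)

By end time: (1,3), (1,4), (4,6), (4,8), (9,12), (12,13), (12,14), (10,15), (11,16), (15,18), (19,20), (21,23).
Pick (1,3); next start ≥ 3 → (4,6); next start ≥ 6 → (9,12); next start ≥ 12 → (12,13); next start ≥ 13 → (15,18); next start ≥ 18 → (19,20); next start ≥ 20 → (21,23).
Selected 7 jobs.

7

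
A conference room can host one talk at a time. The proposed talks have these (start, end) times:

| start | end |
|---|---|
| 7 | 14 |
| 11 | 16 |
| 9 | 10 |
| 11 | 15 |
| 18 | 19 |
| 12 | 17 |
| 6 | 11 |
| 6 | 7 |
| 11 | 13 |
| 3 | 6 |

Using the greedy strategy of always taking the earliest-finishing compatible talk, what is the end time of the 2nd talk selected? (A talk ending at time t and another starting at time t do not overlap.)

7

Order by finish time; keep every interval that doesn't clash with the previous kept one.
By end time: (3,6), (6,7), (9,10), (6,11), (11,13), (7,14), (11,15), (11,16), (12,17), (18,19).
Pick (3,6); next start ≥ 6 → (6,7); next start ≥ 7 → (9,10); next start ≥ 10 → (11,13); next start ≥ 13 → (18,19).
Selected: (3,6) (6,7) (9,10) (11,13) (18,19)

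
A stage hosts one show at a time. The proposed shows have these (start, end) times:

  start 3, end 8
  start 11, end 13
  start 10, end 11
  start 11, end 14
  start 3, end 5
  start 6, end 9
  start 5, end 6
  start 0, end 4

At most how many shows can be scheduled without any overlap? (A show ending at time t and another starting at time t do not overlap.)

Order by finish time; keep every interval that doesn't clash with the previous kept one.
Sorted by end: (0,4)  (3,5)  (5,6)  (3,8)  (6,9)  (10,11)  (11,13)  (11,14)
take (0,4); take (5,6); skip (3,8); take (6,9); take (10,11); take (11,13).
Selected 5 shows.

5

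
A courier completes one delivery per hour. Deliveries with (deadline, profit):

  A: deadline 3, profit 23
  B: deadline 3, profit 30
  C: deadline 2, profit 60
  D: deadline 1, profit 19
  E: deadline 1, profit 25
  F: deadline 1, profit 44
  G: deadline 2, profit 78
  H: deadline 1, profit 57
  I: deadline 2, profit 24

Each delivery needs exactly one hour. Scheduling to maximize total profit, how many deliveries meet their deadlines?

Profit order: G=78 C=60 H=57 F=44 B=30 E=25 I=24 A=23 D=19
Assign: G→slot 2, C→slot 1, H skipped, F skipped, B→slot 3, E skipped, I skipped, A skipped, D skipped.
Slots: [1:C] [2:G] [3:B]
3 of 9 scheduled.

3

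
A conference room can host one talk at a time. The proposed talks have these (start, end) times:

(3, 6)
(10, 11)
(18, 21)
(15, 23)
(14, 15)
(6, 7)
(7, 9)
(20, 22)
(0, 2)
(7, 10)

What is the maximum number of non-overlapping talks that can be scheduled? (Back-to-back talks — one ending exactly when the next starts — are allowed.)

7

Order by finish time; keep every interval that doesn't clash with the previous kept one.
By end time: (0,2), (3,6), (6,7), (7,9), (7,10), (10,11), (14,15), (18,21), (20,22), (15,23).
Pick (0,2); next start ≥ 2 → (3,6); next start ≥ 6 → (6,7); next start ≥ 7 → (7,9); next start ≥ 9 → (10,11); next start ≥ 11 → (14,15); next start ≥ 15 → (18,21).
Selected 7 talks.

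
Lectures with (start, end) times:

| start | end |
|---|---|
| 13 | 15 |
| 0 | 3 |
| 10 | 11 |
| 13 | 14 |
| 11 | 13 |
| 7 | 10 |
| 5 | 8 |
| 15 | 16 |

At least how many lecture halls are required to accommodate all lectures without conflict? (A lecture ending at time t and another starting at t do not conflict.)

2

Count concurrent intervals with a sweep; the peak is the room count.
starts: [0, 5, 7, 10, 11, 13, 13, 15]
ends:   [3, 8, 10, 11, 13, 14, 15, 16]
s0→1 e3→0 s5→1 s7→2  — peak 2.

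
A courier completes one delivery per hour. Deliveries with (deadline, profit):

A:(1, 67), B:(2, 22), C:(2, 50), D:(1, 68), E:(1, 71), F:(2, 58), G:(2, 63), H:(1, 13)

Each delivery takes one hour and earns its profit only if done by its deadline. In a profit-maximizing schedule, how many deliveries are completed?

By profit: E(d1,71), D(d1,68), A(d1,67), G(d2,63), F(d2,58), C(d2,50), B(d2,22), H(d1,13)
E→slot 1; D skipped; A skipped; G→slot 2; F skipped; C skipped; B skipped; H skipped.
2 of 8 scheduled.

2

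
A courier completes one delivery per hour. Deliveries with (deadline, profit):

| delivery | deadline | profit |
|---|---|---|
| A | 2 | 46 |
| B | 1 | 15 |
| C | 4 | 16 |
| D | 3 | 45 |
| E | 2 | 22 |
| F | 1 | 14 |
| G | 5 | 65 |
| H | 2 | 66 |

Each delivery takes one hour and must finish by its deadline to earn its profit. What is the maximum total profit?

Profit order: H=66 G=65 A=46 D=45 E=22 C=16 B=15 F=14
Assign: H→slot 2, G→slot 5, A→slot 1, D→slot 3, E skipped, C→slot 4, B skipped, F skipped.
Slots: [1:A] [2:H] [3:D] [4:C] [5:G]
Profit = 46 + 66 + 45 + 16 + 65 = 238

238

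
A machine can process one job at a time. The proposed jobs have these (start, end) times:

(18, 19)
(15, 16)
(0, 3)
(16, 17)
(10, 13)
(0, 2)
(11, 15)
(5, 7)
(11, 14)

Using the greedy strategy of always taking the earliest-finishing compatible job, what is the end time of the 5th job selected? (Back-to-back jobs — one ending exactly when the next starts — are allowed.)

Sort by end time and greedily take each interval whose start is ≥ the last chosen end.
By end time: (0,2), (0,3), (5,7), (10,13), (11,14), (11,15), (15,16), (16,17), (18,19).
Pick (0,2); next start ≥ 2 → (5,7); next start ≥ 7 → (10,13); next start ≥ 13 → (15,16); next start ≥ 16 → (16,17); next start ≥ 17 → (18,19).
Selected: (0,2) (5,7) (10,13) (15,16) (16,17) (18,19)

17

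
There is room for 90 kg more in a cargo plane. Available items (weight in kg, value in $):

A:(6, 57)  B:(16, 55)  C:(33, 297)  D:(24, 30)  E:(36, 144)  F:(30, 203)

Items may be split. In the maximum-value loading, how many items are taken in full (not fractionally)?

3

Ratios (sorted): A 9.50, C 9.00, F 6.77, E 4.00, B 3.44, D 1.25
take A (6 @ 57); take C (33 @ 297); take F (30 @ 203); take 21/36 of E → 84.00. Capacity used 90/90.
3 item(s) taken whole; one partial (take 21/36 of E).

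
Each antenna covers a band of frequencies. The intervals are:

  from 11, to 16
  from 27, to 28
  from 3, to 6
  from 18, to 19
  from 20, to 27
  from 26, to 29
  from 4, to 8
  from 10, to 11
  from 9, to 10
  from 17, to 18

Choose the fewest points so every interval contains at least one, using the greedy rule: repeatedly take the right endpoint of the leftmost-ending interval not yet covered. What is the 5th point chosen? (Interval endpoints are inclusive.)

27

By right end: [3,6]  [4,8]  [9,10]  [10,11]  [11,16]  [17,18]  [18,19]  [20,27]  [27,28]  [26,29]
[3,6] uncovered → point at 6; [9,10] uncovered → point at 10; [11,16] uncovered → point at 16; [17,18] uncovered → point at 18; [20,27] uncovered → point at 27.
Points: 6, 10, 16, 18, 27 (5 total).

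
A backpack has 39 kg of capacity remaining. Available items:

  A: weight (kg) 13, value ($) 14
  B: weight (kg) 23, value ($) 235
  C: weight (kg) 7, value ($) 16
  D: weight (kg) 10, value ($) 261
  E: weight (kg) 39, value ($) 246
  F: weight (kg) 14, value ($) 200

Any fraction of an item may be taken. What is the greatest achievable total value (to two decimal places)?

614.26

Order: D (261/10=26.10) > F (200/14=14.29) > B (235/23=10.22) > E (246/39=6.31) > C (16/7=2.29) > A (14/13=1.08)
Fill: take D (10 @ 261) → take F (14 @ 200) → take 15/23 of B → 153.26; 39/39 used.
Total value = 614.26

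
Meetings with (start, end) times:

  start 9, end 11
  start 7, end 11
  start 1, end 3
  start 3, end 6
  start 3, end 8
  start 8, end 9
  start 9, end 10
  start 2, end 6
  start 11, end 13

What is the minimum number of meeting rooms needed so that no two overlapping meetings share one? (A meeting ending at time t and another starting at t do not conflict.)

3

Events (time:±→running): 1:+→1 2:+→2 3:-→1 3:+→2 3:+→3 … peak 3.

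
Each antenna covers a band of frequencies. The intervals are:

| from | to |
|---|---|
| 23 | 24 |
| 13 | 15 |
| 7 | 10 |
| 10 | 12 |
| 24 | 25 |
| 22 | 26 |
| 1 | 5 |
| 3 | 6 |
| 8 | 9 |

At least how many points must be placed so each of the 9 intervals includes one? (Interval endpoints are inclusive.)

5

Sorted: [1,5] [3,6] [8,9] [7,10] [10,12] [13,15] [23,24] [24,25] [22,26]
{[1,5],[3,6]} hit by 5; {[8,9],[7,10]} hit by 9; {[10,12]} hit by 12; {[13,15]} hit by 15; {[23,24],[24,25],[22,26]} hit by 24.
Points: 5, 9, 12, 15, 24 (5 total).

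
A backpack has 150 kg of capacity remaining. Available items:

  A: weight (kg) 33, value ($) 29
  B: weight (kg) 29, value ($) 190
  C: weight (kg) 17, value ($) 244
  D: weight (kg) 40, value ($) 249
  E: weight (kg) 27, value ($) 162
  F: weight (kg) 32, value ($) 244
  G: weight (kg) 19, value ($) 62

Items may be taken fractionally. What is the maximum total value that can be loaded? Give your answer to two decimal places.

Greedy by value/weight ratio, highest first.
Ratios (sorted): C 14.35, F 7.62, B 6.55, D 6.22, E 6.00, G 3.26, A 0.88
take C (17 @ 244); take F (32 @ 244); take B (29 @ 190); take D (40 @ 249); take E (27 @ 162); take 5/19 of G → 16.32. Capacity used 150/150.
Total value = 1105.32

1105.32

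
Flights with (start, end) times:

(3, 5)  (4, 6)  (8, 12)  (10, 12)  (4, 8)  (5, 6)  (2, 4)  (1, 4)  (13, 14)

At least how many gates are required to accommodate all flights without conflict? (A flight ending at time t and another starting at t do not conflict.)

Count concurrent intervals with a sweep; the peak is the room count.
Events (time:±→running): 1:+→1 2:+→2 3:+→3 … peak 3.

3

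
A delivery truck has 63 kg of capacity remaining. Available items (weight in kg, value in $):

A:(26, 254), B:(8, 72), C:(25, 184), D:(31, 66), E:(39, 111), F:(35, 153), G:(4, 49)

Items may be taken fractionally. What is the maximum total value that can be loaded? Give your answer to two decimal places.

Order: G (49/4=12.25) > A (254/26=9.77) > B (72/8=9.00) > C (184/25=7.36) > F (153/35=4.37) > E (111/39=2.85) > D (66/31=2.13)
Fill: take G (4 @ 49) → take A (26 @ 254) → take B (8 @ 72) → take C (25 @ 184); 63/63 used.
Total value = 559.00

559.00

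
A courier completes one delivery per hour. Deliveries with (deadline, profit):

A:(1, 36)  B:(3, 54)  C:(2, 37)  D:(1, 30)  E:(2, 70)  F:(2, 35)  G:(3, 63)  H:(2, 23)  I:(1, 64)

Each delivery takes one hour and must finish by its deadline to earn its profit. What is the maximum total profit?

Sort by profit descending; place each in the latest free slot ≤ its deadline.
By profit: E(d2,70), I(d1,64), G(d3,63), B(d3,54), C(d2,37), A(d1,36), F(d2,35), D(d1,30), H(d2,23)
E→slot 2; I→slot 1; G→slot 3; B skipped; C skipped; A skipped; F skipped; D skipped; H skipped.
Profit = 64 + 70 + 63 = 197

197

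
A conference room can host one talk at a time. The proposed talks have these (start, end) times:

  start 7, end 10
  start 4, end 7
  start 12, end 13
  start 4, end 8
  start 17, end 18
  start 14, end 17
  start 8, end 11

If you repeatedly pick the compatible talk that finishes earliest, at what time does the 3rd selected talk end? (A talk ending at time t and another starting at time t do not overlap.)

Sorted by end: (4,7)  (4,8)  (7,10)  (8,11)  (12,13)  (14,17)  (17,18)
take (4,7); skip (4,8); take (7,10); take (12,13); take (14,17); take (17,18).
Selected: (4,7) (7,10) (12,13) (14,17) (17,18)

13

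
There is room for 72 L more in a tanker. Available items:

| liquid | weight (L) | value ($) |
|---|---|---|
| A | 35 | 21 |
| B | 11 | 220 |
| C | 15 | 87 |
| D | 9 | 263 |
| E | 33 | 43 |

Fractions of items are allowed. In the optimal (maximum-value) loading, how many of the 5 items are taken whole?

Ratios (sorted): D 29.22, B 20.00, C 5.80, E 1.30, A 0.60
take D (9 @ 263); take B (11 @ 220); take C (15 @ 87); take E (33 @ 43); take 4/35 of A → 2.40. Capacity used 72/72.
4 item(s) taken whole; one partial (take 4/35 of A).

4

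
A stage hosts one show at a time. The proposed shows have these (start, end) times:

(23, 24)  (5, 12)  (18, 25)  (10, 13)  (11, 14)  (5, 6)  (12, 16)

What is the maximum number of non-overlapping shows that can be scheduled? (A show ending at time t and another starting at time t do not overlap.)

Sorted by end: (5,6)  (5,12)  (10,13)  (11,14)  (12,16)  (23,24)  (18,25)
take (5,6); skip (5,12); take (10,13); skip (11,14); take (23,24).
Selected 3 shows.

3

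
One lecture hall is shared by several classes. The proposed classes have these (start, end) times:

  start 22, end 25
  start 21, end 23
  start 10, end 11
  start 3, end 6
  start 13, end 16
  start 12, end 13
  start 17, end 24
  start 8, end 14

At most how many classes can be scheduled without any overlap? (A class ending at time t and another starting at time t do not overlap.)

By end time: (3,6), (10,11), (12,13), (8,14), (13,16), (21,23), (17,24), (22,25).
Pick (3,6); next start ≥ 6 → (10,11); next start ≥ 11 → (12,13); next start ≥ 13 → (13,16); next start ≥ 16 → (21,23).
Selected 5 classes.

5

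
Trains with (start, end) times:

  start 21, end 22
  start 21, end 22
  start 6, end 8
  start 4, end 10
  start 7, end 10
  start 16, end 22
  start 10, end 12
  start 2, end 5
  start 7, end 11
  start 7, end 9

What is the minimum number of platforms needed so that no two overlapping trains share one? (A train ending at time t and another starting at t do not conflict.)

5

Count concurrent intervals with a sweep; the peak is the room count.
starts: [2, 4, 6, 7, 7, 7, 10, 16, 21, 21]
ends:   [5, 8, 9, 10, 10, 11, 12, 22, 22, 22]
s2→1 s4→2 e5→1 s6→2 s7→3 s7→4 s7→5  — peak 5.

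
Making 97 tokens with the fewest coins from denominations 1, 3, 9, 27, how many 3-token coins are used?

2

Greedy: take as many of the largest coin as possible, then repeat with the remainder.
97 − 3×27→16 − 1×9→7 − 2×3→1 − 1×1→0
Count of 3: 2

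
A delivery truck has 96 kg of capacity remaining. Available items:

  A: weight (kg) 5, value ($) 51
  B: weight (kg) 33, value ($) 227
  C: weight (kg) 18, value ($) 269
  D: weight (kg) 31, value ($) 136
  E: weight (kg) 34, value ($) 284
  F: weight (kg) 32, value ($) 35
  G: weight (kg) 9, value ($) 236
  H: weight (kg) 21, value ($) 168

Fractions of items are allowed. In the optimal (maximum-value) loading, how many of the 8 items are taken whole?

Greedy by value/weight ratio, highest first.
Ratios (sorted): G 26.22, C 14.94, A 10.20, E 8.35, H 8.00, B 6.88, D 4.39, F 1.09
take G (9 @ 236); take C (18 @ 269); take A (5 @ 51); take E (34 @ 284); take H (21 @ 168); take 9/33 of B → 61.91. Capacity used 96/96.
5 item(s) taken whole; one partial (take 9/33 of B).

5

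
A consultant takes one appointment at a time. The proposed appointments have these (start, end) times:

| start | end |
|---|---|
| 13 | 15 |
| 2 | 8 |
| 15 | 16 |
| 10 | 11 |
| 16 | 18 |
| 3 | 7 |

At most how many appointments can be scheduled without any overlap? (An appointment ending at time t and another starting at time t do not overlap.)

Sort by end time and greedily take each interval whose start is ≥ the last chosen end.
Sorted by end: (3,7)  (2,8)  (10,11)  (13,15)  (15,16)  (16,18)
take (3,7); take (10,11); take (13,15); take (15,16); take (16,18).
Selected 5 appointments.

5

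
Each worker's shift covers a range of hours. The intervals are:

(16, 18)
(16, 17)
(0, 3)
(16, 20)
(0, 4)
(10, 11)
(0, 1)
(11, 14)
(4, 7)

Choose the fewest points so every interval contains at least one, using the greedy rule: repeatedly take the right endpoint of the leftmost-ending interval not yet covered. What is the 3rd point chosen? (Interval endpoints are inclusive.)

11

Process intervals by earliest right end; each time one isn't hit yet, stab at its right endpoint.
By right end: [0,1]  [0,3]  [0,4]  [4,7]  [10,11]  [11,14]  [16,17]  [16,18]  [16,20]
[0,1] uncovered → point at 1; [4,7] uncovered → point at 7; [10,11] uncovered → point at 11; [16,17] uncovered → point at 17.
Points: 1, 7, 11, 17 (4 total).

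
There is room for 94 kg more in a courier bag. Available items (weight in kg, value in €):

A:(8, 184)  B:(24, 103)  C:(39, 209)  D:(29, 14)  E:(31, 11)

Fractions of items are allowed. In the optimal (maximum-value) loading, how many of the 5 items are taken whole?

3

Sort by value per unit weight and fill in that order.
Order: A (184/8=23.00) > C (209/39=5.36) > B (103/24=4.29) > D (14/29=0.48) > E (11/31=0.35)
Fill: take A (8 @ 184) → take C (39 @ 209) → take B (24 @ 103) → take 23/29 of D → 11.10; 94/94 used.
3 item(s) taken whole; one partial (take 23/29 of D).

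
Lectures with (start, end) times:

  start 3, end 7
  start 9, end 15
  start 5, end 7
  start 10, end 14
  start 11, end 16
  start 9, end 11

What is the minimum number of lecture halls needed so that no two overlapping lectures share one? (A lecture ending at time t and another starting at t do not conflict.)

The answer is the maximum number of intervals overlapping at any instant.
Events (time:±→running): 3:+→1 5:+→2 7:-→1 7:-→0 9:+→1 9:+→2 10:+→3 … peak 3.

3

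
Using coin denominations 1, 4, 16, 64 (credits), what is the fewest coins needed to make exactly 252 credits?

252 − 3×64→60 − 3×16→12 − 3×4→0
Total coins = 3 + 3 + 3 = 9

9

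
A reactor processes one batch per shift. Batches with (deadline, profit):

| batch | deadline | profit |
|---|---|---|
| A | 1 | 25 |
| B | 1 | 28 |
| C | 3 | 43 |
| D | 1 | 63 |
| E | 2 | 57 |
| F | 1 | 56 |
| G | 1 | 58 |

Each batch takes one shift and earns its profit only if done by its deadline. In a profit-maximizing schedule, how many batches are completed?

3

Sort by profit descending; place each in the latest free slot ≤ its deadline.
By profit: D(d1,63), G(d1,58), E(d2,57), F(d1,56), C(d3,43), B(d1,28), A(d1,25)
D→slot 1; G skipped; E→slot 2; F skipped; C→slot 3; B skipped; A skipped.
3 of 7 scheduled.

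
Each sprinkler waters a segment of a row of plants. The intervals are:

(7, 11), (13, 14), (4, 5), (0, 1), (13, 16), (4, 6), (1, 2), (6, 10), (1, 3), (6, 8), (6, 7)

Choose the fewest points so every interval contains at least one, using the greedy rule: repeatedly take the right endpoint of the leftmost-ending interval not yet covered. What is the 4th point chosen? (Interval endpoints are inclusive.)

14

Sorted: [0,1] [1,2] [1,3] [4,5] [4,6] [6,7] [6,8] [6,10] [7,11] [13,14] [13,16]
{[0,1],[1,2],[1,3]} hit by 1; {[4,5],[4,6]} hit by 5; {[6,7],[6,8],[6,10],[7,11]} hit by 7; {[13,14],[13,16]} hit by 14.
Points: 1, 5, 7, 14 (4 total).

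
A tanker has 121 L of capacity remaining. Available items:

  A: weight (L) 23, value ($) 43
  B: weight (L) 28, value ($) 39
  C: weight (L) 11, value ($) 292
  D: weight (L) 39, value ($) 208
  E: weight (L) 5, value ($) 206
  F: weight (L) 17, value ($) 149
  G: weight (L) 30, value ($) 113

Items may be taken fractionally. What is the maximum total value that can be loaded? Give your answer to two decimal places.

Sort by value per unit weight and fill in that order.
Order: E (206/5=41.20) > C (292/11=26.55) > F (149/17=8.76) > D (208/39=5.33) > G (113/30=3.77) > A (43/23=1.87) > B (39/28=1.39)
Fill: take E (5 @ 206) → take C (11 @ 292) → take F (17 @ 149) → take D (39 @ 208) → take G (30 @ 113) → take 19/23 of A → 35.52; 121/121 used.
Total value = 1003.52

1003.52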